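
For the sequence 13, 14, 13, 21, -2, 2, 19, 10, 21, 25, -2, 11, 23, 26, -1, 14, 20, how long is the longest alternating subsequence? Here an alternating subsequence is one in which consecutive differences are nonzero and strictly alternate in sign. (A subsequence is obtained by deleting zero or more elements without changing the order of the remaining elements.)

A longest alternating subsequence is 13, 14, 13, 21, -2, 19, 10, 21, -2, 11, -1, 14 (positions 1,2,3,4,5,7,8,9,11,12,15,16); its 11 consecutive differences strictly alternate in sign, and length 12 is optimal.

12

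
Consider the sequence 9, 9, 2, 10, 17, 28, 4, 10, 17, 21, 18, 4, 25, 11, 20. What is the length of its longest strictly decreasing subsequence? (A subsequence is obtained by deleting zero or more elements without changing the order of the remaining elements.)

4

One longest decreasing subsequence is 28, 21, 18, 4 (positions 6,10,11,12), of length 4; no longer one exists.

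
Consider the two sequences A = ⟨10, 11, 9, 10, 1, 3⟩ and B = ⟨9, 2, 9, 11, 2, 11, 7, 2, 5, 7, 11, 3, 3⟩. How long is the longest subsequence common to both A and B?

2

A longest common subsequence is 11, 3 (length 2); the LCS DP confirms no longer common subsequence exists.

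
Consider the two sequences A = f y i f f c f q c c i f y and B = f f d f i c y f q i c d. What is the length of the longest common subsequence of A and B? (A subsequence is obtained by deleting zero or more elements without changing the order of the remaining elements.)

Backtracking the LCS table gives one alignment: f (A1,B1) → f (A4,B2) → f (A5,B4) → c (A6,B6) → f (A7,B8) → q (A8,B9) → c (A9,B11).
So the longest common subsequence has length 7.

7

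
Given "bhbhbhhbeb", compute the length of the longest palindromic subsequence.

7

One longest palindromic subsequence is bbhhhbb (positions 1,3,4,6,7,8,10); it reads the same forward and backward, and the interval DP gives dp[1][10] = 7.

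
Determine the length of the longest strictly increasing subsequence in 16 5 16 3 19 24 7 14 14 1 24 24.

Let dp[i] be the longest increasing subsequence ending at position i. Then dp = [1, 1, 2, 1, 3, 4, 2, 3, 3, 1, 4, 4].
The maximum is 4; one witness is 5, 16, 19, 24 at positions 2,3,5,6.

4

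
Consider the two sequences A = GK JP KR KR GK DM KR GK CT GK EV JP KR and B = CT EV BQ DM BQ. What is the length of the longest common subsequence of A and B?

Backtracking the LCS table gives one alignment: CT (A9,B1) → EV (A11,B2).
So the longest common subsequence has length 2.

2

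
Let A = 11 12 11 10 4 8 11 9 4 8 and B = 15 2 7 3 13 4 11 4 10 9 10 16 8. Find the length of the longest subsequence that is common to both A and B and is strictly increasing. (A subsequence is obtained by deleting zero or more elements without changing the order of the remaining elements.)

For each value that appears in both, track the longest common increasing run ending there.
The best achievable length is 2; one witness is 4, 11 (A-positions 5,7, B-positions 6,7).

2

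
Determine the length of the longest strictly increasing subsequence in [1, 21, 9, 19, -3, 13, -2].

One longest increasing subsequence is 1, 9, 19 (positions 1,3,4), of length 3; no longer one exists.

3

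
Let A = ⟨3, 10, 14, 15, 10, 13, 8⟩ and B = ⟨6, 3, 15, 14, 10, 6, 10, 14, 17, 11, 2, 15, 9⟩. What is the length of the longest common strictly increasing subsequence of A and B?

For each value that appears in both, track the longest common increasing run ending there.
The best achievable length is 4; one witness is 3, 10, 14, 15 (A-positions 1,2,3,4, B-positions 2,5,8,12).

4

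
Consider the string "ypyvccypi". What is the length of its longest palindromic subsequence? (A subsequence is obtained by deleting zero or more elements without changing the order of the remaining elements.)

One longest palindromic subsequence is pyccyp (positions 2,3,5,6,7,8); it reads the same forward and backward, and the interval DP gives dp[1][9] = 6.

6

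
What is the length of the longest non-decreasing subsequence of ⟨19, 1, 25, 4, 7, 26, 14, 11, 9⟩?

4

One longest non-decreasing subsequence is 1, 4, 7, 26 (positions 2,4,5,6), of length 4; no longer one exists.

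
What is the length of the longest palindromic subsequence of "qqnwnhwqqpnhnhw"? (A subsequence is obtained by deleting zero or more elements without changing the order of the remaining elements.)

8

Using dp[i][j] = 2 + dp[i+1][j−1] if the ends match, else max(dp[i+1][j], dp[i][j−1]):
dp[1][15] = 8. A witness is wnhqqhnw at positions 4,5,6,8,9,12,13,15.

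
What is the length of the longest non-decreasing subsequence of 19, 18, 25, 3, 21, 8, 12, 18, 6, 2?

4

Let dp[i] be the longest non-decreasing subsequence ending at position i. Then dp = [1, 1, 2, 1, 2, 2, 3, 4, 2, 1].
The maximum is 4; one witness is 3, 8, 12, 18 at positions 4,6,7,8.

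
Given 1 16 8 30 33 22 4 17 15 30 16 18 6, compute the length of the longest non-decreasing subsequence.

5

One longest non-decreasing subsequence is 1, 8, 15, 16, 18 (positions 1,3,9,11,12), of length 5; no longer one exists.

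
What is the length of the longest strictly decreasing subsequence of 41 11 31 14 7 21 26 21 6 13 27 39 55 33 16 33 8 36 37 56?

6

Scanning left to right, the best length ending at each element is: 41→1, 11→2, 31→2, 14→3, 7→4, 21→3, 26→3, 21→4, 6→5, 13→5, 27→3, 39→2, 55→1, 33→3, 16→5, 33→3, 8→6, 36→3, 37→3, 56→1.
So the longest decreasing subsequence has length 6, e.g. 41, 31, 26, 21, 13, 8.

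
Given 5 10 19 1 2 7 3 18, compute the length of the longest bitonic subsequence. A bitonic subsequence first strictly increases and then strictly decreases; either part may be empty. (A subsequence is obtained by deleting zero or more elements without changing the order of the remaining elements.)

5

One longest bitonic subsequence is 5, 10, 19, 7, 3 (positions 1,2,3,6,7): it rises to 19 then falls. Length 5 is optimal.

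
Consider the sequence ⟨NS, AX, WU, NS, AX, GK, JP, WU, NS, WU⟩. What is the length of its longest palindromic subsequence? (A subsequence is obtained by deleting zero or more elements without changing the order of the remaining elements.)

5

One longest palindromic subsequence is WU NS WU NS WU (positions 3,4,8,9,10); it reads the same forward and backward, and the interval DP gives dp[1][10] = 5.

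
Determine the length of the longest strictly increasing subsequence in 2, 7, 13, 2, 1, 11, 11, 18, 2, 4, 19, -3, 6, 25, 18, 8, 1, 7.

Let dp[i] be the longest increasing subsequence ending at position i. Then dp = [1, 2, 3, 1, 1, 3, 3, 4, 2, 3, 5, 1, 4, 6, 5, 5, 2, 5].
The maximum is 6; one witness is 2, 7, 13, 18, 19, 25 at positions 1,2,3,8,11,14.

6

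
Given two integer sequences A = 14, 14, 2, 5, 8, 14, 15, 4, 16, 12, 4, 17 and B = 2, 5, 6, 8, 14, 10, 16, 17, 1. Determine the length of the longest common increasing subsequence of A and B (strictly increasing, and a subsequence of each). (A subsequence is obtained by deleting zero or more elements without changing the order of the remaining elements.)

For each value that appears in both, track the longest common increasing run ending there.
The best achievable length is 6; one witness is 2, 5, 8, 14, 16, 17 (A-positions 3,4,5,6,9,12, B-positions 1,2,4,5,7,8).

6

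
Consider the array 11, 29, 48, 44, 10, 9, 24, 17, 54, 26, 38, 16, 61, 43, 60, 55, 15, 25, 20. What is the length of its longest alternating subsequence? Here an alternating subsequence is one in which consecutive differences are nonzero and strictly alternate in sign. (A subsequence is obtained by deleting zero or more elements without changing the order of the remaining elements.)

15

Track the best alternating length ending on an up-step vs a down-step at each position: up/down = 1/1, 2/1, 2/1, 2/3, 1/3, 1/3, 4/3, 4/5, 6/1, 6/7, 8/7, 4/9, 10/1, 10/11, 12/11, 12/13, 4/13, 14/13, 14/15.
The maximum over both is 15; one such subsequence is 11, 29, 10, 24, 17, 54, 26, 38, 16, 61, 43, 60, 15, 25, 20.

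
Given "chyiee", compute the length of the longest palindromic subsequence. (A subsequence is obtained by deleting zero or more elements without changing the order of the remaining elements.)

One longest palindromic subsequence is ee (positions 5,6); it reads the same forward and backward, and the interval DP gives dp[1][6] = 2.

2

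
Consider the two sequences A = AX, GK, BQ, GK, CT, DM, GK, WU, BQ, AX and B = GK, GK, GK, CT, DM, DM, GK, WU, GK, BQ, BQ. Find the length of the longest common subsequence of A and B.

Backtracking the LCS table gives one alignment: GK (A2,B2) → GK (A4,B3) → CT (A5,B4) → DM (A6,B6) → GK (A7,B7) → WU (A8,B8) → BQ (A9,B11).
So the longest common subsequence has length 7.

7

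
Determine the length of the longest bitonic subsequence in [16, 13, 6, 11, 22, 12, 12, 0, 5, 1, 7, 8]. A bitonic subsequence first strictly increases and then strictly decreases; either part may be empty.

One longest bitonic subsequence is 6, 11, 22, 12, 5, 1 (positions 3,4,5,7,9,10): it rises to 22 then falls. Length 6 is optimal.

6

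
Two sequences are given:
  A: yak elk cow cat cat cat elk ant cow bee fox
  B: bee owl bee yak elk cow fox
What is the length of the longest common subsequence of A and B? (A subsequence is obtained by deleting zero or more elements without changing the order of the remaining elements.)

Backtracking the LCS table gives one alignment: yak (A1,B4) → elk (A7,B5) → cow (A9,B6) → fox (A11,B7).
So the longest common subsequence has length 4.

4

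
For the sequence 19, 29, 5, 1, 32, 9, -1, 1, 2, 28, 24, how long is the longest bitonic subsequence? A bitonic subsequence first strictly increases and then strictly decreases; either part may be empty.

Let inc[i] be the LIS ending at i and dec[i] the longest strictly decreasing subsequence starting at i. inc = [1, 2, 1, 1, 3, 2, 1, 2, 3, 4, 4], dec = [4, 4, 3, 2, 3, 2, 1, 1, 1, 2, 1].
max_i inc[i]+dec[i]−1 = 5, with one witness 19, 29, 5, 1, -1.

5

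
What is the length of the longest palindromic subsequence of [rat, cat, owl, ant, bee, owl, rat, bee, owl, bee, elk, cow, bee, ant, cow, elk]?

7

One longest palindromic subsequence is ant bee bee owl bee bee ant (positions 4,5,8,9,10,13,14); it reads the same forward and backward, and the interval DP gives dp[1][16] = 7.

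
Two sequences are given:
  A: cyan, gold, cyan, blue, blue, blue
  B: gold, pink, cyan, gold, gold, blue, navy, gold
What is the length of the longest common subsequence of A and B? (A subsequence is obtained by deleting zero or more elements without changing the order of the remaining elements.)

3

Backtracking the LCS table gives one alignment: cyan (A1,B3) → gold (A2,B5) → blue (A4,B6).
So the longest common subsequence has length 3.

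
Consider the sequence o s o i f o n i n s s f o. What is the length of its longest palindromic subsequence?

Using dp[i][j] = 2 + dp[i+1][j−1] if the ends match, else max(dp[i+1][j], dp[i][j−1]):
dp[1][13] = 7. A witness is ofninfo at positions 1,5,7,8,9,12,13.

7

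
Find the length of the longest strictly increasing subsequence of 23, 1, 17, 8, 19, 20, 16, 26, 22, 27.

Scanning left to right, the best length ending at each element is: 23→1, 1→1, 17→2, 8→2, 19→3, 20→4, 16→3, 26→5, 22→5, 27→6.
So the longest increasing subsequence has length 6, e.g. 1, 17, 19, 20, 26, 27.

6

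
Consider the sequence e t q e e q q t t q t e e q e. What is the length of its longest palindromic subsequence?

One longest palindromic subsequence is eqeeqttqeeqe (positions 1,3,4,5,7,8,9,10,12,13,14,15); it reads the same forward and backward, and the interval DP gives dp[1][15] = 12.

12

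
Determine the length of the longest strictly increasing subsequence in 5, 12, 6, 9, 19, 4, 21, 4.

5

Scanning left to right, the best length ending at each element is: 5→1, 12→2, 6→2, 9→3, 19→4, 4→1, 21→5, 4→1.
So the longest increasing subsequence has length 5, e.g. 5, 6, 9, 19, 21.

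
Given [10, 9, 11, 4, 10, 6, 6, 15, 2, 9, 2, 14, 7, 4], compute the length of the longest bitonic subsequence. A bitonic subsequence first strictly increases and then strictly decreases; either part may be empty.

Let inc[i] be the LIS ending at i and dec[i] the longest strictly decreasing subsequence starting at i. inc = [1, 1, 2, 1, 2, 2, 2, 3, 1, 3, 1, 4, 3, 2], dec = [4, 3, 5, 2, 4, 2, 2, 4, 1, 3, 1, 3, 2, 1].
max_i inc[i]+dec[i]−1 = 6, with one witness 10, 11, 10, 9, 7, 4.

6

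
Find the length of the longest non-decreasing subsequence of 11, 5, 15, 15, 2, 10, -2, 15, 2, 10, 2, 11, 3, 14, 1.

Scanning left to right, the best length ending at each element is: 11→1, 5→1, 15→2, 15→3, 2→1, 10→2, -2→1, 15→4, 2→2, 10→3, 2→3, 11→4, 3→4, 14→5, 1→2.
So the longest non-decreasing subsequence has length 5, e.g. 5, 10, 10, 11, 14.

5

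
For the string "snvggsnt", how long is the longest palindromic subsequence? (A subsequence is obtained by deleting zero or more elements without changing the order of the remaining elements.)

4

One longest palindromic subsequence is nggn (positions 2,4,5,7); it reads the same forward and backward, and the interval DP gives dp[1][8] = 4.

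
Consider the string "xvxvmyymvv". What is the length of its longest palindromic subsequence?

One longest palindromic subsequence is vvmyymvv (positions 2,4,5,6,7,8,9,10); it reads the same forward and backward, and the interval DP gives dp[1][10] = 8.

8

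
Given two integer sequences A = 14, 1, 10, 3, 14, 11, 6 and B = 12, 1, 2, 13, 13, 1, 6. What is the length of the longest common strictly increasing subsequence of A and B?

For each value that appears in both, track the longest common increasing run ending there.
The best achievable length is 2; one witness is 1, 6 (A-positions 2,7, B-positions 2,7).

2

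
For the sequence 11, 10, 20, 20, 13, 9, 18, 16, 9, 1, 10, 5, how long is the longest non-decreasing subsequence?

Scanning left to right, the best length ending at each element is: 11→1, 10→1, 20→2, 20→3, 13→2, 9→1, 18→3, 16→3, 9→2, 1→1, 10→3, 5→2.
So the longest non-decreasing subsequence has length 3, e.g. 11, 20, 20.

3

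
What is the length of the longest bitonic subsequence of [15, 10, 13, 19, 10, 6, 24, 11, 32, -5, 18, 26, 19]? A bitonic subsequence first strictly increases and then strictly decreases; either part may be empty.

7

Let inc[i] be the LIS ending at i and dec[i] the longest strictly decreasing subsequence starting at i. inc = [1, 1, 2, 3, 1, 1, 4, 2, 5, 1, 3, 5, 4], dec = [5, 3, 4, 4, 3, 2, 3, 2, 3, 1, 1, 2, 1].
max_i inc[i]+dec[i]−1 = 7, with one witness 10, 13, 19, 24, 32, 26, 19.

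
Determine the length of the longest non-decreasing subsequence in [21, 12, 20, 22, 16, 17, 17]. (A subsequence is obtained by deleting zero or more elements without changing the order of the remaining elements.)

Let dp[i] be the longest non-decreasing subsequence ending at position i. Then dp = [1, 1, 2, 3, 2, 3, 4].
The maximum is 4; one witness is 12, 16, 17, 17 at positions 2,5,6,7.

4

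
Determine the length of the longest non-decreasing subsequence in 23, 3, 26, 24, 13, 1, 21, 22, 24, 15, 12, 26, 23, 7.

Let dp[i] be the longest non-decreasing subsequence ending at position i. Then dp = [1, 1, 2, 2, 2, 1, 3, 4, 5, 3, 2, 6, 5, 2].
The maximum is 6; one witness is 3, 13, 21, 22, 24, 26 at positions 2,5,7,8,9,12.

6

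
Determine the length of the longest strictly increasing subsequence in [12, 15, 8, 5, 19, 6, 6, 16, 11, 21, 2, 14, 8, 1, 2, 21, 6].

5

Let dp[i] be the longest increasing subsequence ending at position i. Then dp = [1, 2, 1, 1, 3, 2, 2, 3, 3, 4, 1, 4, 3, 1, 2, 5, 3].
The maximum is 5; one witness is 5, 6, 11, 14, 21 at positions 4,6,9,12,16.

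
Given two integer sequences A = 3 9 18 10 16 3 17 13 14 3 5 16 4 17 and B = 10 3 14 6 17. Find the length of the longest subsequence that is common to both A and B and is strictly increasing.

3

A longest common strictly increasing subsequence is 10, 14, 17 (length 3); it appears in order in both A and B, and no longer such subsequence exists.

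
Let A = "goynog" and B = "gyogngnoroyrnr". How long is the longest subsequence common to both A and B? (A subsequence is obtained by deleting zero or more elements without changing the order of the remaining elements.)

4

A longest common subsequence is goyn (length 4); the LCS DP confirms no longer common subsequence exists.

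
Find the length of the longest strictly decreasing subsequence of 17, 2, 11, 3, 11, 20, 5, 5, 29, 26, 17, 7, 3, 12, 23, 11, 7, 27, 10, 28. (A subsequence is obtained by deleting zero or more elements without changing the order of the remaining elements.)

Let dp[i] be the longest decreasing subsequence ending at position i. Then dp = [1, 2, 2, 3, 2, 1, 3, 3, 1, 2, 3, 4, 5, 4, 3, 5, 6, 2, 6, 2].
The maximum is 6; one witness is 29, 26, 17, 12, 11, 7 at positions 9,10,11,14,16,17.

6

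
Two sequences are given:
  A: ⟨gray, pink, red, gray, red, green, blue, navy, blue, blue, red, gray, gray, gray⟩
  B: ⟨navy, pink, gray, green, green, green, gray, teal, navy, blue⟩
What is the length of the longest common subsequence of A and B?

5

A longest common subsequence is pink, gray, green, navy, blue (length 5); the LCS DP confirms no longer common subsequence exists.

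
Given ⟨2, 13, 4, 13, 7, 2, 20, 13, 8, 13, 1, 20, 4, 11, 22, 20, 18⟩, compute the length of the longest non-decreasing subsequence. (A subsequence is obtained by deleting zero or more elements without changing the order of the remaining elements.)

7

Scanning left to right, the best length ending at each element is: 2→1, 13→2, 4→2, 13→3, 7→3, 2→2, 20→4, 13→4, 8→4, 13→5, 1→1, 20→6, 4→3, 11→5, 22→7, 20→7, 18→6.
So the longest non-decreasing subsequence has length 7, e.g. 2, 13, 13, 13, 13, 20, 22.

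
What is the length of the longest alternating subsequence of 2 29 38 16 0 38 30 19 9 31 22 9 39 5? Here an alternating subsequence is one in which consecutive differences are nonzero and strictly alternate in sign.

9

Track the best alternating length ending on an up-step vs a down-step at each position: up/down = 1/1, 2/1, 2/1, 2/3, 1/3, 4/1, 4/5, 4/5, 4/5, 6/5, 6/7, 4/7, 8/1, 4/9.
The maximum over both is 9; one such subsequence is 2, 29, 16, 38, 30, 31, 22, 39, 5.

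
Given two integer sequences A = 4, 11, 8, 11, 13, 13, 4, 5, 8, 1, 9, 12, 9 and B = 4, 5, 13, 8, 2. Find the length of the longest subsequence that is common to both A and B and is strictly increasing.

3

A longest common strictly increasing subsequence is 4, 5, 8 (length 3); it appears in order in both A and B, and no longer such subsequence exists.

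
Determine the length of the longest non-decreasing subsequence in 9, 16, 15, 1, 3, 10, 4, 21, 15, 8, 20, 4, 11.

5

Scanning left to right, the best length ending at each element is: 9→1, 16→2, 15→2, 1→1, 3→2, 10→3, 4→3, 21→4, 15→4, 8→4, 20→5, 4→4, 11→5.
So the longest non-decreasing subsequence has length 5, e.g. 1, 3, 10, 15, 20.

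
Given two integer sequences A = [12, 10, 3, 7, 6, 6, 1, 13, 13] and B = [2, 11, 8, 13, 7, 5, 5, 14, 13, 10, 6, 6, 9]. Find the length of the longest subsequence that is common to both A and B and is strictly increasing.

2

For each value that appears in both, track the longest common increasing run ending there.
The best achievable length is 2; one witness is 7, 13 (A-positions 4,8, B-positions 5,9).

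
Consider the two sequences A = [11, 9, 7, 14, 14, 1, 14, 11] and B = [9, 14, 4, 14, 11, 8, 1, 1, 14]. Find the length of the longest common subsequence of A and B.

5

A longest common subsequence is 9, 14, 14, 1, 14 (length 5); the LCS DP confirms no longer common subsequence exists.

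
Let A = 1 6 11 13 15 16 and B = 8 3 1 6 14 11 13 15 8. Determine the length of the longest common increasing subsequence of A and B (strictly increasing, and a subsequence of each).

For each value that appears in both, track the longest common increasing run ending there.
The best achievable length is 5; one witness is 1, 6, 11, 13, 15 (A-positions 1,2,3,4,5, B-positions 3,4,6,7,8).

5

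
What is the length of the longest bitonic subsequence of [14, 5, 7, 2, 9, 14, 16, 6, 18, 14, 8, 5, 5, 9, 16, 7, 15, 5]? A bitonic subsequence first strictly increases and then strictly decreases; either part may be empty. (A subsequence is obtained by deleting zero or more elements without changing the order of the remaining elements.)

10

Let inc[i] be the LIS ending at i and dec[i] the longest strictly decreasing subsequence starting at i. inc = [1, 1, 2, 1, 3, 4, 5, 2, 6, 4, 3, 2, 2, 4, 5, 3, 5, 2], dec = [5, 2, 3, 1, 4, 4, 5, 2, 5, 4, 3, 1, 1, 3, 3, 2, 2, 1].
max_i inc[i]+dec[i]−1 = 10, with one witness 5, 7, 9, 14, 16, 18, 14, 9, 7, 5.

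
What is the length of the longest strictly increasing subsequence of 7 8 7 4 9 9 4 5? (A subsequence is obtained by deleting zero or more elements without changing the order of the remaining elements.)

3

Scanning left to right, the best length ending at each element is: 7→1, 8→2, 7→1, 4→1, 9→3, 9→3, 4→1, 5→2.
So the longest increasing subsequence has length 3, e.g. 7, 8, 9.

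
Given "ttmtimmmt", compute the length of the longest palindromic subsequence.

6

One longest palindromic subsequence is tmmmmt (positions 1,3,6,7,8,9); it reads the same forward and backward, and the interval DP gives dp[1][9] = 6.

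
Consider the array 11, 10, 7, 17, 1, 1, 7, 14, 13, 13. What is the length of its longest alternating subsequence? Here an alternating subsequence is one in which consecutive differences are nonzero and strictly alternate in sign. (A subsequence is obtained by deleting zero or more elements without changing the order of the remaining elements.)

6

Track the best alternating length ending on an up-step vs a down-step at each position: up/down = 1/1, 1/2, 1/2, 3/1, 1/4, 1/4, 5/4, 5/4, 5/6, 5/6.
The maximum over both is 6; one such subsequence is 11, 10, 17, 1, 14, 13.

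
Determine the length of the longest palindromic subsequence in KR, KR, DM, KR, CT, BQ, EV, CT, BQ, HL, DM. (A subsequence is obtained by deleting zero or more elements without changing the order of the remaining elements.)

5

One longest palindromic subsequence is DM BQ CT BQ DM (positions 3,6,8,9,11); it reads the same forward and backward, and the interval DP gives dp[1][11] = 5.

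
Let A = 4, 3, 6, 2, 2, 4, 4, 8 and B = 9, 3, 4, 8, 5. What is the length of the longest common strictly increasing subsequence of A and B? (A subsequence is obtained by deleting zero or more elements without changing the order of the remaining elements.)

A longest common strictly increasing subsequence is 3, 4, 8 (length 3); it appears in order in both A and B, and no longer such subsequence exists.

3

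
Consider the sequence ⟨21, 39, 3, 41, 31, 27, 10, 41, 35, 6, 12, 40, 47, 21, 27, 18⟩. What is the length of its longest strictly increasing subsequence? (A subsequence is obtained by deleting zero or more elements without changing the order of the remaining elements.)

5

Let dp[i] be the longest increasing subsequence ending at position i. Then dp = [1, 2, 1, 3, 2, 2, 2, 3, 3, 2, 3, 4, 5, 4, 5, 4].
The maximum is 5; one witness is 21, 31, 35, 40, 47 at positions 1,5,9,12,13.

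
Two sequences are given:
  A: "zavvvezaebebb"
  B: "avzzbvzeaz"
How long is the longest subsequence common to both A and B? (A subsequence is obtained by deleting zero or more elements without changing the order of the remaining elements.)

Backtracking the LCS table gives one alignment: a (A2,B1) → v (A3,B2) → v (A4,B6) → e (A6,B8) → z (A7,B10).
So the longest common subsequence has length 5.

5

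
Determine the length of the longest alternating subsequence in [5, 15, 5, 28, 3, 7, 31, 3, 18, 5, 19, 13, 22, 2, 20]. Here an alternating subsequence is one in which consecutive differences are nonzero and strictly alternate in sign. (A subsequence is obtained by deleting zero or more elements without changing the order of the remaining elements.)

14

A longest alternating subsequence is 5, 15, 5, 28, 3, 7, 3, 18, 5, 19, 13, 22, 2, 20 (positions 1,2,3,4,5,6,8,9,10,11,12,13,14,15); its 13 consecutive differences strictly alternate in sign, and length 14 is optimal.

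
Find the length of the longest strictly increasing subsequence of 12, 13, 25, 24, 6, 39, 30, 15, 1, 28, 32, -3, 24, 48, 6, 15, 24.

Let dp[i] be the longest increasing subsequence ending at position i. Then dp = [1, 2, 3, 3, 1, 4, 4, 3, 1, 4, 5, 1, 4, 6, 2, 3, 4].
The maximum is 6; one witness is 12, 13, 25, 30, 32, 48 at positions 1,2,3,7,11,14.

6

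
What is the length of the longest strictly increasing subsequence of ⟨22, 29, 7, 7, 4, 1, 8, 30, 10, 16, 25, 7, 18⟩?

Scanning left to right, the best length ending at each element is: 22→1, 29→2, 7→1, 7→1, 4→1, 1→1, 8→2, 30→3, 10→3, 16→4, 25→5, 7→2, 18→5.
So the longest increasing subsequence has length 5, e.g. 7, 8, 10, 16, 25.

5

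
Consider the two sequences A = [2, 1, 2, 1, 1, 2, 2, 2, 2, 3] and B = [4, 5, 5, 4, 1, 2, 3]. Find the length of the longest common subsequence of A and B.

Backtracking the LCS table gives one alignment: 1 (A5,B5) → 2 (A9,B6) → 3 (A10,B7).
So the longest common subsequence has length 3.

3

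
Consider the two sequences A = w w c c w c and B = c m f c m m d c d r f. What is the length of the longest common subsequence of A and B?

3

A longest common subsequence is ccc (length 3); the LCS DP confirms no longer common subsequence exists.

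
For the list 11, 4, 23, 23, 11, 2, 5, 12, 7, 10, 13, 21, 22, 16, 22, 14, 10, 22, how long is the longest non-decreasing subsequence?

9

One longest non-decreasing subsequence is 4, 5, 7, 10, 13, 21, 22, 22, 22 (positions 2,7,9,10,11,12,13,15,18), of length 9; no longer one exists.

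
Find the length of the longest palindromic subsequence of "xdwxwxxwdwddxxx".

Using dp[i][j] = 2 + dp[i+1][j−1] if the ends match, else max(dp[i+1][j], dp[i][j−1]):
dp[1][15] = 10. A witness is xdwwxxwwdx at positions 1,2,3,5,6,7,8,10,12,15.

10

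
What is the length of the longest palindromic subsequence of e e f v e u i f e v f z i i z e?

Using dp[i][j] = 2 + dp[i+1][j−1] if the ends match, else max(dp[i+1][j], dp[i][j−1]):
dp[1][16] = 9. A witness is efvefevfe at positions 1,3,4,5,8,9,10,11,16.

9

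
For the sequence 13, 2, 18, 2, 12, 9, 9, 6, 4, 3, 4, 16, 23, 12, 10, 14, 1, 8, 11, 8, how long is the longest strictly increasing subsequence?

One longest increasing subsequence is 2, 3, 4, 16, 23 (positions 2,10,11,12,13), of length 5; no longer one exists.

5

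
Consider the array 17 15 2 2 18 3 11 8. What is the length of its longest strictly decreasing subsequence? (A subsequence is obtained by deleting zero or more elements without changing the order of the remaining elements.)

One longest decreasing subsequence is 17, 15, 11, 8 (positions 1,2,7,8), of length 4; no longer one exists.

4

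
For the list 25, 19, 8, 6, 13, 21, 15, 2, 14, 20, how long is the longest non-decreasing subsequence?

4

Let dp[i] be the longest non-decreasing subsequence ending at position i. Then dp = [1, 1, 1, 1, 2, 3, 3, 1, 3, 4].
The maximum is 4; one witness is 8, 13, 15, 20 at positions 3,5,7,10.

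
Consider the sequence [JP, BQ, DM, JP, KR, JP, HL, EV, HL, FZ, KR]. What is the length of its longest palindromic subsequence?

5

One longest palindromic subsequence is KR HL EV HL KR (positions 5,7,8,9,11); it reads the same forward and backward, and the interval DP gives dp[1][11] = 5.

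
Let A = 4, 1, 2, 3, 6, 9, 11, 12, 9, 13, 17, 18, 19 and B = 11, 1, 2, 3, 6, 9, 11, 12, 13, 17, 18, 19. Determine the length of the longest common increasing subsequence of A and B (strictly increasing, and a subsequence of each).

A longest common strictly increasing subsequence is 1, 2, 3, 6, 9, 11, 12, 13, 17, 18, 19 (length 11); it appears in order in both A and B, and no longer such subsequence exists.

11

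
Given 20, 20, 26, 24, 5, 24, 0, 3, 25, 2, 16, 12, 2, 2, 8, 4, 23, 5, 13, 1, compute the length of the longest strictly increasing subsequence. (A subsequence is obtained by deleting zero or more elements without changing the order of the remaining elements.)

5

Let dp[i] be the longest increasing subsequence ending at position i. Then dp = [1, 1, 2, 2, 1, 2, 1, 2, 3, 2, 3, 3, 2, 2, 3, 3, 4, 4, 5, 2].
The maximum is 5; one witness is 0, 3, 4, 5, 13 at positions 7,8,16,18,19.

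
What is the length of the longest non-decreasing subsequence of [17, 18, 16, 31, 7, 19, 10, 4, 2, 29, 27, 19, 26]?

Scanning left to right, the best length ending at each element is: 17→1, 18→2, 16→1, 31→3, 7→1, 19→3, 10→2, 4→1, 2→1, 29→4, 27→4, 19→4, 26→5.
So the longest non-decreasing subsequence has length 5, e.g. 17, 18, 19, 19, 26.

5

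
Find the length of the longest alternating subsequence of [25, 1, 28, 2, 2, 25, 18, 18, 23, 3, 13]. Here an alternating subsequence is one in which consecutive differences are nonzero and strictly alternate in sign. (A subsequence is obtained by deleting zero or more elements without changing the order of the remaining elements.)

Track the best alternating length ending on an up-step vs a down-step at each position: up/down = 1/1, 1/2, 3/1, 3/4, 3/4, 5/4, 5/6, 5/6, 7/6, 5/8, 9/8.
The maximum over both is 9; one such subsequence is 25, 1, 28, 2, 25, 18, 23, 3, 13.

9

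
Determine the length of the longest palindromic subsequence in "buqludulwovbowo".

7

Using dp[i][j] = 2 + dp[i+1][j−1] if the ends match, else max(dp[i+1][j], dp[i][j−1]):
dp[1][15] = 7. A witness is bludulb at positions 1,4,5,6,7,8,12.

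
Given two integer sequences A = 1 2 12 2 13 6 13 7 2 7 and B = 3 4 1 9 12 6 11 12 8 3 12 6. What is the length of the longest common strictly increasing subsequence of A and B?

For each value that appears in both, track the longest common increasing run ending there.
The best achievable length is 2; one witness is 1, 12 (A-positions 1,3, B-positions 3,5).

2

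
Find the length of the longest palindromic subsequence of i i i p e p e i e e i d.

One longest palindromic subsequence is ieeieei (positions 3,5,7,8,9,10,11); it reads the same forward and backward, and the interval DP gives dp[1][12] = 7.

7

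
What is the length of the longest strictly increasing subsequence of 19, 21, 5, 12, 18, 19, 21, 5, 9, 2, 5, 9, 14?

5

Let dp[i] be the longest increasing subsequence ending at position i. Then dp = [1, 2, 1, 2, 3, 4, 5, 1, 2, 1, 2, 3, 4].
The maximum is 5; one witness is 5, 12, 18, 19, 21 at positions 3,4,5,6,7.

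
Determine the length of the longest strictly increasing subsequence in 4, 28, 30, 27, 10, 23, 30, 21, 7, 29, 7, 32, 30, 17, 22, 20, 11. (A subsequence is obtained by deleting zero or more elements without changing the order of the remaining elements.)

One longest increasing subsequence is 4, 10, 23, 30, 32 (positions 1,5,6,7,12), of length 5; no longer one exists.

5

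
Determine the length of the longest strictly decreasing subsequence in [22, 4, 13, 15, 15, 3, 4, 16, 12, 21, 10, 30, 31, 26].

4

Scanning left to right, the best length ending at each element is: 22→1, 4→2, 13→2, 15→2, 15→2, 3→3, 4→3, 16→2, 12→3, 21→2, 10→4, 30→1, 31→1, 26→2.
So the longest decreasing subsequence has length 4, e.g. 22, 13, 12, 10.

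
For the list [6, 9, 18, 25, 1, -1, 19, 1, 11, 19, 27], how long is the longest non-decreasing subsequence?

Let dp[i] be the longest non-decreasing subsequence ending at position i. Then dp = [1, 2, 3, 4, 1, 1, 4, 2, 3, 5, 6].
The maximum is 6; one witness is 6, 9, 18, 19, 19, 27 at positions 1,2,3,7,10,11.

6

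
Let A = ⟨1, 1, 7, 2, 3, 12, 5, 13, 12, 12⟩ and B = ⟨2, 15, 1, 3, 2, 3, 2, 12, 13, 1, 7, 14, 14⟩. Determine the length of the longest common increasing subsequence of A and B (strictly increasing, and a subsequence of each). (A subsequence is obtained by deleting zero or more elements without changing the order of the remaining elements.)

5

A longest common strictly increasing subsequence is 1, 2, 3, 12, 13 (length 5); it appears in order in both A and B, and no longer such subsequence exists.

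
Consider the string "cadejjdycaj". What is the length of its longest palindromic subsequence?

One longest palindromic subsequence is adjjda (positions 2,3,5,6,7,10); it reads the same forward and backward, and the interval DP gives dp[1][11] = 6.

6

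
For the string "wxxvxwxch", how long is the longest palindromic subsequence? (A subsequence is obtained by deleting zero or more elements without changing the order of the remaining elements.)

One longest palindromic subsequence is xxvxx (positions 2,3,4,5,7); it reads the same forward and backward, and the interval DP gives dp[1][9] = 5.

5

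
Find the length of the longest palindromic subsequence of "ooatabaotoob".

9

Using dp[i][j] = 2 + dp[i+1][j−1] if the ends match, else max(dp[i+1][j], dp[i][j−1]):
dp[1][12] = 9. A witness is ootabatoo at positions 1,2,4,5,6,7,9,10,11.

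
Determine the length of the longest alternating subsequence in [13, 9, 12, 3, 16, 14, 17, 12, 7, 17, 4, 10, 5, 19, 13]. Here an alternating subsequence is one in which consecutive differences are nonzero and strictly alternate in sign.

A longest alternating subsequence is 13, 9, 12, 3, 16, 14, 17, 12, 17, 4, 10, 5, 19, 13 (positions 1,2,3,4,5,6,7,8,10,11,12,13,14,15); its 13 consecutive differences strictly alternate in sign, and length 14 is optimal.

14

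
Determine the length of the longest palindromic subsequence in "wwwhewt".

4

One longest palindromic subsequence is wwww (positions 1,2,3,6); it reads the same forward and backward, and the interval DP gives dp[1][7] = 4.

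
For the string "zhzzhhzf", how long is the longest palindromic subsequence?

Using dp[i][j] = 2 + dp[i+1][j−1] if the ends match, else max(dp[i+1][j], dp[i][j−1]):
dp[1][8] = 6. A witness is zhzzhz at positions 1,2,3,4,6,7.

6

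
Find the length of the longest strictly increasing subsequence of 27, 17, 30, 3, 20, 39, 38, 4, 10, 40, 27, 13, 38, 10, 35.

5

One longest increasing subsequence is 3, 4, 10, 27, 38 (positions 4,8,9,11,13), of length 5; no longer one exists.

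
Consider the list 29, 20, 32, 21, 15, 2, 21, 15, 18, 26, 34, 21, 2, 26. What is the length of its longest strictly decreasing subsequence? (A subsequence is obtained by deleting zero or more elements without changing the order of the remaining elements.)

Scanning left to right, the best length ending at each element is: 29→1, 20→2, 32→1, 21→2, 15→3, 2→4, 21→2, 15→3, 18→3, 26→2, 34→1, 21→3, 2→4, 26→2.
So the longest decreasing subsequence has length 4, e.g. 29, 20, 15, 2.

4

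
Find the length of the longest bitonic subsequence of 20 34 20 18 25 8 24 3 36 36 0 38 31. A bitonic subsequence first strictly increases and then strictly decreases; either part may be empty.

Let inc[i] be the LIS ending at i and dec[i] the longest strictly decreasing subsequence starting at i. inc = [1, 2, 1, 1, 2, 1, 2, 1, 3, 3, 1, 4, 3], dec = [5, 6, 5, 4, 4, 3, 3, 2, 2, 2, 1, 2, 1].
max_i inc[i]+dec[i]−1 = 7, with one witness 20, 34, 20, 18, 8, 3, 0.

7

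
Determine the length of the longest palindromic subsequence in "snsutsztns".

Using dp[i][j] = 2 + dp[i+1][j−1] if the ends match, else max(dp[i+1][j], dp[i][j−1]):
dp[1][10] = 7. A witness is sntztns at positions 1,2,5,7,8,9,10.

7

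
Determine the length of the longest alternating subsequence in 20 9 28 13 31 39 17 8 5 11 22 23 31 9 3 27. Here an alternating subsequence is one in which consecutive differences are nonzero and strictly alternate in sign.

9

Track the best alternating length ending on an up-step vs a down-step at each position: up/down = 1/1, 1/2, 3/1, 3/4, 5/1, 5/1, 5/6, 1/6, 1/6, 7/6, 7/6, 7/6, 7/6, 7/8, 1/8, 9/8.
The maximum over both is 9; one such subsequence is 20, 9, 28, 13, 31, 8, 11, 9, 27.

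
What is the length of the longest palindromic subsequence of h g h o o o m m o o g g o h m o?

One longest palindromic subsequence is hooommoooh (positions 3,4,5,6,7,8,9,10,13,14); it reads the same forward and backward, and the interval DP gives dp[1][16] = 10.

10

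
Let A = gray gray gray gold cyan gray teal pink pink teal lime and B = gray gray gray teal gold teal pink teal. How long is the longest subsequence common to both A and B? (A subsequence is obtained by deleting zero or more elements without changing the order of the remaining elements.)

A longest common subsequence is gray, gray, gray, gold, teal, pink, teal (length 7); the LCS DP confirms no longer common subsequence exists.

7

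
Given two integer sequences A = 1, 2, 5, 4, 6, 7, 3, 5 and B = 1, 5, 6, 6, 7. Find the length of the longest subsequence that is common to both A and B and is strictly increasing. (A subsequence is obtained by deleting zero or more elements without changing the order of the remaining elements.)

A longest common strictly increasing subsequence is 1, 5, 6, 7 (length 4); it appears in order in both A and B, and no longer such subsequence exists.

4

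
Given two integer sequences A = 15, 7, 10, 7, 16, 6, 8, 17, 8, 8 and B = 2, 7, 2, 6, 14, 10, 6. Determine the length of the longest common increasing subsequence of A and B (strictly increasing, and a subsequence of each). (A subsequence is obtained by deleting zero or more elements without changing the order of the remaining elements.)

For each value that appears in both, track the longest common increasing run ending there.
The best achievable length is 2; one witness is 7, 10 (A-positions 2,3, B-positions 2,6).

2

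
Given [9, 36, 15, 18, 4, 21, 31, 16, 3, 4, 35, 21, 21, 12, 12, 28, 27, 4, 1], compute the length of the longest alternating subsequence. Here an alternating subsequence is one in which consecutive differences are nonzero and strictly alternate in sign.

Track the best alternating length ending on an up-step vs a down-step at each position: up/down = 1/1, 2/1, 2/3, 4/3, 1/5, 6/3, 6/3, 6/7, 1/7, 8/7, 8/3, 8/9, 8/9, 8/9, 8/9, 10/9, 10/11, 8/11, 1/11.
The maximum over both is 11; one such subsequence is 9, 36, 15, 18, 4, 21, 16, 35, 21, 28, 27.

11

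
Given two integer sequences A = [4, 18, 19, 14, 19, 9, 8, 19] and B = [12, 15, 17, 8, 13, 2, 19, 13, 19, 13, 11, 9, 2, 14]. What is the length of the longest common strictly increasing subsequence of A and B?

A longest common strictly increasing subsequence is 8, 19 (length 2); it appears in order in both A and B, and no longer such subsequence exists.

2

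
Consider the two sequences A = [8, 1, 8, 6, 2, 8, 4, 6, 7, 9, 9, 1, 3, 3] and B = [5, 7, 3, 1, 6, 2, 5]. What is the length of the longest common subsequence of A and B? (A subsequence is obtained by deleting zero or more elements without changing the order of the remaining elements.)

A longest common subsequence is 1, 6, 2 (length 3); the LCS DP confirms no longer common subsequence exists.

3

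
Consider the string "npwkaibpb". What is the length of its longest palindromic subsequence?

One longest palindromic subsequence is bpb (positions 7,8,9); it reads the same forward and backward, and the interval DP gives dp[1][9] = 3.

3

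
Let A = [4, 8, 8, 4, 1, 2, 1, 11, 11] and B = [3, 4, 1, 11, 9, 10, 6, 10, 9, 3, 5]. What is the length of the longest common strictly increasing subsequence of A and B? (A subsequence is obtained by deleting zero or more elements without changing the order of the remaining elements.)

2

A longest common strictly increasing subsequence is 4, 11 (length 2); it appears in order in both A and B, and no longer such subsequence exists.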